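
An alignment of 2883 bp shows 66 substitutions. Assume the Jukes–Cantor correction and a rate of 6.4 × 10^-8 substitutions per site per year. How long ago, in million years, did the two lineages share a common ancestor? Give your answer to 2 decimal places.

0.18

p = 66/2883 ≈ 0.022893.
d = −(3/4) ln(1 − 4p/3) = −0.75 ln(1 − 0.030524) = −0.75 ln(0.969476)
  = −0.75 × (-0.031000) = 0.023250 substitutions/site.
Under a molecular clock d = 2μt, so t = d/(2μ) = 0.023250 / (2 × 6.4 × 10^-8) = 0.18 million years.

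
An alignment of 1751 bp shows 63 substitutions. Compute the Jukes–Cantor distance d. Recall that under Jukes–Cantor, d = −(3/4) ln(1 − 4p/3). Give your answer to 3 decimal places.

0.037

p = 63/1751 ≈ 0.035979.
d = −(3/4) ln(1 − 4p/3) = −0.75 ln(1 − 0.047972) = −0.75 ln(0.952028)
  = −0.75 × (-0.049161) = 0.036871 substitutions/site.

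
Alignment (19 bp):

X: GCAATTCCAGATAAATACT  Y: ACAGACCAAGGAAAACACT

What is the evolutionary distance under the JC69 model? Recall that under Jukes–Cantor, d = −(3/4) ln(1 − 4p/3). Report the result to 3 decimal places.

The sequences differ at 8 of 19 sites (1, 4, 5, 6, 8, 11, 12, 16), so p = 8/19 ≈ 0.421053.
d = −(3/4) ln(1 − 4p/3) = −0.75 ln(1 − 0.561404) = −0.75 ln(0.438596)
  = −0.75 × (-0.824177) = 0.618133 substitutions/site.

0.618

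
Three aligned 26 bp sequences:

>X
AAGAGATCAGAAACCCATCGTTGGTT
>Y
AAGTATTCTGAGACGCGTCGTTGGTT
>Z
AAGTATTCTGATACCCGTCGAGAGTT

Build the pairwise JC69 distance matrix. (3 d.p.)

d(X,Y) = 0.334, d(X,Z) = 0.464, d(Y,Z) = 0.222

X–Y: 7/26 sites differ → p ≈ 0.269231, d = −0.75 ln(1 − 0.358975) = 0.333515 ≈ 0.334.
X–Z: 9/26 sites differ → p ≈ 0.346154, d = −0.75 ln(1 − 0.461539) = 0.464280 ≈ 0.464.
Y–Z: 5/26 sites differ → p ≈ 0.192308, d = −0.75 ln(1 − 0.256411) = 0.222200 ≈ 0.222.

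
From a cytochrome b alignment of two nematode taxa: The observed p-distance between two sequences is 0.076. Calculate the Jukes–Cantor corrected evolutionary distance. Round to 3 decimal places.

d = −(3/4) ln(1 − 4p/3) = −0.75 ln(1 − 0.101333) = −0.75 ln(0.898667)
  = −0.75 × (-0.106843) = 0.080132 substitutions/site.

0.080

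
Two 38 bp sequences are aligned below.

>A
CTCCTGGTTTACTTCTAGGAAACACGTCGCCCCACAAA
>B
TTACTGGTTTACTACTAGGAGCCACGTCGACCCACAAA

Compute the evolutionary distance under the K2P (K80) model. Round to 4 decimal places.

0.1773

Of 38 sites, 2 differences are transitions and 4 are transversions, so P = 2/38 ≈ 0.052632 and Q = 4/38 ≈ 0.105263.
Under the Kimura two-parameter model, d = −½ ln(1 − 2P − Q) − ¼ ln(1 − 2Q).
1 − 2P − Q = 0.789473, giving −½ ln(0.789473) = 0.118195.
1 − 2Q = 0.789474, giving −¼ ln(0.789474) = 0.059097.
d = 0.118195 + 0.059097 = 0.177292.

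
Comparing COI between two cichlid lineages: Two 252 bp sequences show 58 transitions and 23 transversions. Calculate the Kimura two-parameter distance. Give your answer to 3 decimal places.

0.451

P = 58/252 ≈ 0.230159 and Q = 23/252 ≈ 0.09127.
Under the Kimura two-parameter model, d = −½ ln(1 − 2P − Q) − ¼ ln(1 − 2Q).
1 − 2P − Q = 0.448412, giving −½ ln(0.448412) = 0.401021.
1 − 2Q = 0.81746, giving −¼ ln(0.81746) = 0.050388.
d = 0.401021 + 0.050388 = 0.451409.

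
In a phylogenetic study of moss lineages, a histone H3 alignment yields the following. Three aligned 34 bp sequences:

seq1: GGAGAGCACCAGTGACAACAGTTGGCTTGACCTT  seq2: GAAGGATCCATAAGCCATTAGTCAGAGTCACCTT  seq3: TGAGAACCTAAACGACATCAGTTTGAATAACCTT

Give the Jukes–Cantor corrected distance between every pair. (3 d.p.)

seq1–seq2: 17/34 sites differ → p = 0.5, d = −0.75 ln(1 − 0.666667) = 0.823960 ≈ 0.824.
seq1–seq3: 12/34 sites differ → p ≈ 0.352941, d = −0.75 ln(1 − 0.470588) = 0.476991 ≈ 0.477.
seq2–seq3: 13/34 sites differ → p ≈ 0.382353, d = −0.75 ln(1 − 0.509804) = 0.534712 ≈ 0.535.

d(seq1,seq2) = 0.824, d(seq1,seq3) = 0.477, d(seq2,seq3) = 0.535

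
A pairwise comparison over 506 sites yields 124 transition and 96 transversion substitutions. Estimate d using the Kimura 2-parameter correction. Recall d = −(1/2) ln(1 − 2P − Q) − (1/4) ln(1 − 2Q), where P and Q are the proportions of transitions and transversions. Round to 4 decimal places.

0.6888

P = 124/506 ≈ 0.245059 and Q = 96/506 ≈ 0.189723.
Under the Kimura two-parameter model, d = −½ ln(1 − 2P − Q) − ¼ ln(1 − 2Q).
1 − 2P − Q = 0.320159, giving −½ ln(0.320159) = 0.569469.
1 − 2Q = 0.620554, giving −¼ ln(0.620554) = 0.119286.
d = 0.569469 + 0.119286 = 0.688755.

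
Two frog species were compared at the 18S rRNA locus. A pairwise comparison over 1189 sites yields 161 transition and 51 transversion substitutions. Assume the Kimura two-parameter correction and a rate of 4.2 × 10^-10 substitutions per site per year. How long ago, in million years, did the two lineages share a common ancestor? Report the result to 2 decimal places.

250.77

P = 161/1189 ≈ 0.135408 and Q = 51/1189 ≈ 0.042893.
Under the Kimura two-parameter model, d = −½ ln(1 − 2P − Q) − ¼ ln(1 − 2Q).
1 − 2P − Q = 0.686291, giving −½ ln(0.686291) = 0.188227.
1 − 2Q = 0.914214, giving −¼ ln(0.914214) = 0.022423.
d = 0.188227 + 0.022423 = 0.210650.
Under a molecular clock d = 2μt, so t = d/(2μ) = 0.210650 / (2 × 4.2 × 10^-10) = 250.77 million years.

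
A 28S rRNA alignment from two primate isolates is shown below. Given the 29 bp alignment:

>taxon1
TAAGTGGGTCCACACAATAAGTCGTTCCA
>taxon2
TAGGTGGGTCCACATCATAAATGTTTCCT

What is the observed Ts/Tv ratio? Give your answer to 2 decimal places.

0.75

Transitions are A↔G and C↔T; transversions are all other mismatches.
Transitions: 3. Transversions: 4.
R = 3/4 = 0.75.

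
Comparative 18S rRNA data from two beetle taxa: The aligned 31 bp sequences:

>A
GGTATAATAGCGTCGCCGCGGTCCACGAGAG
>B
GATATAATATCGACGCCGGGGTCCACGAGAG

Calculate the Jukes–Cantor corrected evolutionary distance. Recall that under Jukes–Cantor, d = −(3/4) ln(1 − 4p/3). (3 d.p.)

The sequences differ at 4 of 31 sites (2, 10, 13, 19), so p = 4/31 ≈ 0.129032.
d = −(3/4) ln(1 − 4p/3) = −0.75 ln(1 − 0.172043) = −0.75 ln(0.827957)
  = −0.75 × (-0.188794) = 0.141596 substitutions/site.

0.142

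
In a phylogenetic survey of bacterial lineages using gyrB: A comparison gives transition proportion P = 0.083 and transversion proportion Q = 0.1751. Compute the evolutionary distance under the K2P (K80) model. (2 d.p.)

0.32

Under the Kimura two-parameter model, d = −½ ln(1 − 2P − Q) − ¼ ln(1 − 2Q).
1 − 2P − Q = 0.6589, giving −½ ln(0.6589) = 0.208592.
1 − 2Q = 0.6498, giving −¼ ln(0.6498) = 0.107773.
d = 0.208592 + 0.107773 = 0.316365.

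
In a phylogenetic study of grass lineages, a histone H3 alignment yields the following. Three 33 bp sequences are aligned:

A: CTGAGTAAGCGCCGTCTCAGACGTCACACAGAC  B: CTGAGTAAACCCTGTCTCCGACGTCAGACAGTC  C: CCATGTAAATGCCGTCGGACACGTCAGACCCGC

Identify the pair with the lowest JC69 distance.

A and B

A–B: 6/33 differ, p = 0.182, d = 0.208.
A–C: 12/33 differ, p = 0.364, d = 0.497.
B–C: 13/33 differ, p = 0.394, d = 0.559.
The smallest distance is between A and B.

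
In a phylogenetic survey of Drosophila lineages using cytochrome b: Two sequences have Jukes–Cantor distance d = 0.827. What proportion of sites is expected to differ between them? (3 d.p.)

p = (3/4)(1 − e^(−4d/3)) = 0.75 × (1 − e^(-1.102667)) = 0.75 × (1 − 0.331984) = 0.501012.

0.501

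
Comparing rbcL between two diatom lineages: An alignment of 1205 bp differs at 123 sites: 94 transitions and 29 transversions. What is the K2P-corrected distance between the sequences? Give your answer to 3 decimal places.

0.112

P = 94/1205 ≈ 0.078008 and Q = 29/1205 ≈ 0.024066.
Under the Kimura two-parameter model, d = −½ ln(1 − 2P − Q) − ¼ ln(1 − 2Q).
1 − 2P − Q = 0.819918, giving −½ ln(0.819918) = 0.099275.
1 − 2Q = 0.951868, giving −¼ ln(0.951868) = 0.012332.
d = 0.099275 + 0.012332 = 0.111607.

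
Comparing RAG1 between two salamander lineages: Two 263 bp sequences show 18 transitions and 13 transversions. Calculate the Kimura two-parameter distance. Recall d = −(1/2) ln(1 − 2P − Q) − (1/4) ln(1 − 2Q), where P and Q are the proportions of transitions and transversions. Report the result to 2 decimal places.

0.13

P = 18/263 ≈ 0.068441 and Q = 13/263 ≈ 0.04943.
Under the Kimura two-parameter model, d = −½ ln(1 − 2P − Q) − ¼ ln(1 − 2Q).
1 − 2P − Q = 0.813688, giving −½ ln(0.813688) = 0.103089.
1 − 2Q = 0.90114, giving −¼ ln(0.90114) = 0.026024.
d = 0.103089 + 0.026024 = 0.129113.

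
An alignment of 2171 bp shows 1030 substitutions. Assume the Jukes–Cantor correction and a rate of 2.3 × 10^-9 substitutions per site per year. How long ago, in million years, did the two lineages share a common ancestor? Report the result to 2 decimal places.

p = 1030/2171 ≈ 0.474436.
d = −(3/4) ln(1 − 4p/3) = −0.75 ln(1 − 0.632581) = −0.75 ln(0.367419)
  = −0.75 × (-1.001252) = 0.750939 substitutions/site.
Under a molecular clock d = 2μt, so t = d/(2μ) = 0.750939 / (2 × 2.3 × 10^-9) = 163.25 million years.

163.25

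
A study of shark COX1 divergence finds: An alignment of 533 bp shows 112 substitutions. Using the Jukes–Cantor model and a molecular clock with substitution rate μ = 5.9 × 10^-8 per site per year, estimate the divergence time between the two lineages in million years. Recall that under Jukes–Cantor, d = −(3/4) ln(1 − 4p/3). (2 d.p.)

p = 112/533 ≈ 0.210131.
d = −(3/4) ln(1 − 4p/3) = −0.75 ln(1 − 0.280175) = −0.75 ln(0.719825)
  = −0.75 × (-0.328747) = 0.246560 substitutions/site.
Under a molecular clock d = 2μt, so t = d/(2μ) = 0.246560 / (2 × 5.9 × 10^-8) = 2.09 million years.

2.09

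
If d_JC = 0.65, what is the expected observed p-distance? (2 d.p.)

p = (3/4)(1 − e^(−4d/3)) = 0.75 × (1 − e^(-0.866667)) = 0.75 × (1 − 0.420350) = 0.434738.

0.43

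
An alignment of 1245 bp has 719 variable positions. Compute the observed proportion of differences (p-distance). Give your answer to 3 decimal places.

0.578

p = 719/1245 = 0.577510… ≈ 0.578 (to 3 d.p.).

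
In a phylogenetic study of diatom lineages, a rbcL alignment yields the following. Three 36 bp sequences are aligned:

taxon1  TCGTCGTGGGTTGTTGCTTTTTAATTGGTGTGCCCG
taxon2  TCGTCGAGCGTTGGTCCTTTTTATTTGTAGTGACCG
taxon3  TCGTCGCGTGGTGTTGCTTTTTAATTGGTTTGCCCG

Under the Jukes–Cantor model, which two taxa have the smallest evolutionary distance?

taxon1–taxon2: 8/36 differ, p = 0.222, d = 0.264.
taxon1–taxon3: 4/36 differ, p = 0.111, d = 0.120.
taxon2–taxon3: 10/36 differ, p = 0.278, d = 0.347.
The smallest distance is between taxon1 and taxon3.

taxon1 and taxon3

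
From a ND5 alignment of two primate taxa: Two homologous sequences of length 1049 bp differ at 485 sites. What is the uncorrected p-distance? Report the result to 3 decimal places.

0.462

p = 485/1049 = 0.462345… ≈ 0.462 (to 3 d.p.).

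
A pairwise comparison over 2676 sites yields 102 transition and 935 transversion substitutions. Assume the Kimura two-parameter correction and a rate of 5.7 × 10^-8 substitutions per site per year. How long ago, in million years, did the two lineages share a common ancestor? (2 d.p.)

5.06

P = 102/2676 ≈ 0.038117 and Q = 935/2676 ≈ 0.349402.
Under the Kimura two-parameter model, d = −½ ln(1 − 2P − Q) − ¼ ln(1 − 2Q).
1 − 2P − Q = 0.574364, giving −½ ln(0.574364) = 0.277246.
1 − 2Q = 0.301196, giving −¼ ln(0.301196) = 0.299999.
d = 0.277246 + 0.299999 = 0.577245.
Under a molecular clock d = 2μt, so t = d/(2μ) = 0.577245 / (2 × 5.7 × 10^-8) = 5.06 million years.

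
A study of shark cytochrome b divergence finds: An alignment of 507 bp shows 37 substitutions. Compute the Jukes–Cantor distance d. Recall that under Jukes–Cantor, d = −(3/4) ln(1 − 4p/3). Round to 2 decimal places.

p = 37/507 ≈ 0.072978.
d = −(3/4) ln(1 − 4p/3) = −0.75 ln(1 − 0.097304) = −0.75 ln(0.902696)
  = −0.75 × (-0.102369) = 0.076777 substitutions/site.

0.08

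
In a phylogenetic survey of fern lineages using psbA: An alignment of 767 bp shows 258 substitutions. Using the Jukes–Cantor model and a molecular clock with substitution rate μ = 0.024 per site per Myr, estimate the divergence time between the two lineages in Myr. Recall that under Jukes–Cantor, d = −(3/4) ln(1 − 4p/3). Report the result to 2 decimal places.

9.30

p = 258/767 ≈ 0.336375.
d = −(3/4) ln(1 − 4p/3) = −0.75 ln(1 − 0.4485) = −0.75 ln(0.5515)
  = −0.75 × (-0.595113) = 0.446335 substitutions/site.
Under a molecular clock d = 2μt, so t = d/(2μ) = 0.446335 / (2 × 0.024) = 9.30 Myr.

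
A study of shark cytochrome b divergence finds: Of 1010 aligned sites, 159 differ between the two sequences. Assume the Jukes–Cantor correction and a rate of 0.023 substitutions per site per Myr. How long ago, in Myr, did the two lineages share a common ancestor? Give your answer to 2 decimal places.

3.84

p = 159/1010 ≈ 0.157426.
d = −(3/4) ln(1 − 4p/3) = −0.75 ln(1 − 0.209901) = −0.75 ln(0.790099)
  = −0.75 × (-0.235597) = 0.176698 substitutions/site.
Under a molecular clock d = 2μt, so t = d/(2μ) = 0.176698 / (2 × 0.023) = 3.84 Myr.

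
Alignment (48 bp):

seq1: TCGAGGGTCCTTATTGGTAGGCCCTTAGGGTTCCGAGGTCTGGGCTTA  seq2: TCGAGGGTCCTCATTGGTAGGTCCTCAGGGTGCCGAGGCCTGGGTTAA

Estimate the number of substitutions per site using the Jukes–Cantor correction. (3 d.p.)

The sequences differ at 7 of 48 sites (12, 22, 26, 32, 39, 45, 47), so p = 7/48 ≈ 0.145833.
d = −(3/4) ln(1 − 4p/3) = −0.75 ln(1 − 0.194444) = −0.75 ln(0.805556)
  = −0.75 × (-0.216223) = 0.162167 substitutions/site.

0.162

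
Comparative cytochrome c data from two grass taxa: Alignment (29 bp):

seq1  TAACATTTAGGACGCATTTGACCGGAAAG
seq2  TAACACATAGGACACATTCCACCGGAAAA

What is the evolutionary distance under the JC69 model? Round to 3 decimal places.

The sequences differ at 6 of 29 sites (6, 7, 14, 19, 20, 29), so p = 6/29 ≈ 0.206897.
d = −(3/4) ln(1 − 4p/3) = −0.75 ln(1 − 0.275863) = −0.75 ln(0.724137)
  = −0.75 × (-0.322775) = 0.242081 substitutions/site.

0.242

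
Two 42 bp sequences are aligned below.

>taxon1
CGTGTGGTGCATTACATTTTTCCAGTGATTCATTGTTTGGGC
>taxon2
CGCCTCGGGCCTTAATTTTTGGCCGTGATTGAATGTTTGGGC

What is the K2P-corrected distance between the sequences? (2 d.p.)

0.37

Of 42 sites, 1 differences are transitions and 11 are transversions, so P = 1/42 ≈ 0.02381 and Q = 11/42 ≈ 0.261905.
Under the Kimura two-parameter model, d = −½ ln(1 − 2P − Q) − ¼ ln(1 − 2Q).
1 − 2P − Q = 0.690475, giving −½ ln(0.690475) = 0.185188.
1 − 2Q = 0.47619, giving −¼ ln(0.47619) = 0.185485.
d = 0.185188 + 0.185485 = 0.370673.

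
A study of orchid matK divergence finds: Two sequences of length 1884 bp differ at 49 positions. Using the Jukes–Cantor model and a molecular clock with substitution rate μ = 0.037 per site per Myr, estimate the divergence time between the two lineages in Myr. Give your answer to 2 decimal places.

p = 49/1884 ≈ 0.026008.
d = −(3/4) ln(1 − 4p/3) = −0.75 ln(1 − 0.034677) = −0.75 ln(0.965323)
  = −0.75 × (-0.035293) = 0.026470 substitutions/site.
Under a molecular clock d = 2μt, so t = d/(2μ) = 0.026470 / (2 × 0.037) = 0.36 Myr.

0.36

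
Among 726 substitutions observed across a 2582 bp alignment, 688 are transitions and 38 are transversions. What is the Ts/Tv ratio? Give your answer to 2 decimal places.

R = 688/38 = 18.105263… ≈ 18.11 (to 2 d.p.).

18.11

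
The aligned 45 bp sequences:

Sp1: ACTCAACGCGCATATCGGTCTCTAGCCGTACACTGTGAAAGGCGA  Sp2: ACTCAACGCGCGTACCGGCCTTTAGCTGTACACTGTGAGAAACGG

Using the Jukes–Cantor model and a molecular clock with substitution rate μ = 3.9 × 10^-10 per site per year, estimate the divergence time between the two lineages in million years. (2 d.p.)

The sequences differ at 9 of 45 sites (12, 15, 19, 22, 27, 39, 41, 42, 45), so p = 9/45 = 0.2.
d = −(3/4) ln(1 − 4p/3) = −0.75 ln(1 − 0.266667) = −0.75 ln(0.733333)
  = −0.75 × (-0.310155) = 0.232616 substitutions/site.
Under a molecular clock d = 2μt, so t = d/(2μ) = 0.232616 / (2 × 3.9 × 10^-10) = 298.23 million years.

298.23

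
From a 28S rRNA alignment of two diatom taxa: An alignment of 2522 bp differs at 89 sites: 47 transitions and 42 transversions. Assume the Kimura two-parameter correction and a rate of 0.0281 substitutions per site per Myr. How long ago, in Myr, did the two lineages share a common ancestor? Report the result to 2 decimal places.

0.64

P = 47/2522 ≈ 0.018636 and Q = 42/2522 ≈ 0.016653.
Under the Kimura two-parameter model, d = −½ ln(1 − 2P − Q) − ¼ ln(1 − 2Q).
1 − 2P − Q = 0.946075, giving −½ ln(0.946075) = 0.027717.
1 − 2Q = 0.966694, giving −¼ ln(0.966694) = 0.008468.
d = 0.027717 + 0.008468 = 0.036185.
Under a molecular clock d = 2μt, so t = d/(2μ) = 0.036185 / (2 × 0.0281) = 0.64 Myr.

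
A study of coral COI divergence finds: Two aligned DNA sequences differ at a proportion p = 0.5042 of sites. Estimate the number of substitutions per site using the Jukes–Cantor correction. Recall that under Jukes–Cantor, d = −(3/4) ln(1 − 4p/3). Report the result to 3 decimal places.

d = −(3/4) ln(1 − 4p/3) = −0.75 ln(1 − 0.672267) = −0.75 ln(0.327733)
  = −0.75 × (-1.115556) = 0.836667 substitutions/site.

0.837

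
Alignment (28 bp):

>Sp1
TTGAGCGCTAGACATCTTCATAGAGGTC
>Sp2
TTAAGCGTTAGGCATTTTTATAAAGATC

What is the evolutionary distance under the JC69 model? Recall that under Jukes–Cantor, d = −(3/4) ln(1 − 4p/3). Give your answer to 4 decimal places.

0.3041

The sequences differ at 7 of 28 sites (3, 8, 12, 16, 19, 23, 26), so p = 7/28 = 0.25.
d = −(3/4) ln(1 − 4p/3) = −0.75 ln(1 − 0.333333) = −0.75 ln(0.666667)
  = −0.75 × (-0.405465) = 0.304099 substitutions/site.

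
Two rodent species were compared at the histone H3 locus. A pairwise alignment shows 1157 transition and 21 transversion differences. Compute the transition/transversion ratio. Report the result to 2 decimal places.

55.10

R = 1157/21 = 55.095238… ≈ 55.10 (to 2 d.p.).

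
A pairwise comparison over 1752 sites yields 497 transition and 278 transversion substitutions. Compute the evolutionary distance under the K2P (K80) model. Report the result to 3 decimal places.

P = 497/1752 ≈ 0.283676 and Q = 278/1752 ≈ 0.158676.
Under the Kimura two-parameter model, d = −½ ln(1 − 2P − Q) − ¼ ln(1 − 2Q).
1 − 2P − Q = 0.273972, giving −½ ln(0.273972) = 0.647365.
1 − 2Q = 0.682648, giving −¼ ln(0.682648) = 0.095444.
d = 0.647365 + 0.095444 = 0.742809.

0.743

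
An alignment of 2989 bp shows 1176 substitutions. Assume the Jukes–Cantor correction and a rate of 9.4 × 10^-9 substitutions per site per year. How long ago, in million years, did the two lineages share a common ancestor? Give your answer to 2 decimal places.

29.66

p = 1176/2989 ≈ 0.393443.
d = −(3/4) ln(1 − 4p/3) = −0.75 ln(1 − 0.524591) = −0.75 ln(0.475409)
  = −0.75 × (-0.743580) = 0.557685 substitutions/site.
Under a molecular clock d = 2μt, so t = d/(2μ) = 0.557685 / (2 × 9.4 × 10^-9) = 29.66 million years.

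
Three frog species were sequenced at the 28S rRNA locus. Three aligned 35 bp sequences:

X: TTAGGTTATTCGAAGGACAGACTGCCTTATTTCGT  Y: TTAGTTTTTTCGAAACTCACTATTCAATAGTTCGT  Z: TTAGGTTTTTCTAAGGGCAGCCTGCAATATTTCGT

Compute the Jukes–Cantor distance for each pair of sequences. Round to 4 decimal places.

d(X,Y) = 0.4582, d(X,Z) = 0.1946, d(Y,Z) = 0.3597

X–Y: 12/35 sites differ → p ≈ 0.342857, d = −0.75 ln(1 − 0.457143) = 0.458182 ≈ 0.4582.
X–Z: 6/35 sites differ → p ≈ 0.171429, d = −0.75 ln(1 − 0.228572) = 0.194634 ≈ 0.1946.
Y–Z: 10/35 sites differ → p ≈ 0.285714, d = −0.75 ln(1 − 0.380952) = 0.359679 ≈ 0.3597.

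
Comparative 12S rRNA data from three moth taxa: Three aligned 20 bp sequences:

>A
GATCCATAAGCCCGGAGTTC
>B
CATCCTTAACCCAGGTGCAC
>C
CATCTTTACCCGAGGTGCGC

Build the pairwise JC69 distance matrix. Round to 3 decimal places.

d(A,B) = 0.471, d(A,C) = 0.824, d(B,C) = 0.233

A–B: 7/20 sites differ → p = 0.35, d = −0.75 ln(1 − 0.466667) = 0.471457 ≈ 0.471.
A–C: 10/20 sites differ → p = 0.5, d = −0.75 ln(1 − 0.666667) = 0.823960 ≈ 0.824.
B–C: 4/20 sites differ → p = 0.2, d = −0.75 ln(1 − 0.266667) = 0.232617 ≈ 0.233.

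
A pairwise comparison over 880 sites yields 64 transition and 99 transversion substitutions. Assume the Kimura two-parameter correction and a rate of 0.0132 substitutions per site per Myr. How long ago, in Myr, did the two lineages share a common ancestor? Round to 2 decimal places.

P = 64/880 ≈ 0.072727 and Q = 99/880 = 0.1125.
Under the Kimura two-parameter model, d = −½ ln(1 − 2P − Q) − ¼ ln(1 − 2Q).
1 − 2P − Q = 0.742046, giving −½ ln(0.742046) = 0.149172.
1 − 2Q = 0.775, giving −¼ ln(0.775) = 0.063723.
d = 0.149172 + 0.063723 = 0.212895.
Under a molecular clock d = 2μt, so t = d/(2μ) = 0.212895 / (2 × 0.0132) = 8.06 Myr.

8.06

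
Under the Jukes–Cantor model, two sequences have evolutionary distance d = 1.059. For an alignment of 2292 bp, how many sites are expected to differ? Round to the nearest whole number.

Invert JC69: p = (3/4)(1 − e^(−4d/3)) = 0.75 × (1 − e^(-1.412)) = 0.75 × (1 − 0.243655) = 0.567259.
Expected differing sites = pL ≈ 0.567259 × 2292 = 1300.157628 ≈ 1300.

1300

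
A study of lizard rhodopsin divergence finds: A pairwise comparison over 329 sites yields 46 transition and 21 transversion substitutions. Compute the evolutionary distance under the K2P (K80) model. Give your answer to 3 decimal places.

0.245

P = 46/329 ≈ 0.139818 and Q = 21/329 ≈ 0.06383.
Under the Kimura two-parameter model, d = −½ ln(1 − 2P − Q) − ¼ ln(1 − 2Q).
1 − 2P − Q = 0.656534, giving −½ ln(0.656534) = 0.210390.
1 − 2Q = 0.87234, giving −¼ ln(0.87234) = 0.034144.
d = 0.210390 + 0.034144 = 0.244534.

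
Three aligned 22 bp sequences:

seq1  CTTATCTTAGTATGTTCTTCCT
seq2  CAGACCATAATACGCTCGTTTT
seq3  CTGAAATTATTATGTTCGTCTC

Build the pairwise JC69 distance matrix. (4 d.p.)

seq1–seq2: 10/22 sites differ → p ≈ 0.454545, d = −0.75 ln(1 − 0.60606) = 0.698667 ≈ 0.6987.
seq1–seq3: 7/22 sites differ → p ≈ 0.318182, d = −0.75 ln(1 − 0.424243) = 0.414052 ≈ 0.4141.
seq2–seq3: 9/22 sites differ → p ≈ 0.409091, d = −0.75 ln(1 − 0.545455) = 0.591344 ≈ 0.5913.

d(seq1,seq2) = 0.6987, d(seq1,seq3) = 0.4141, d(seq2,seq3) = 0.5913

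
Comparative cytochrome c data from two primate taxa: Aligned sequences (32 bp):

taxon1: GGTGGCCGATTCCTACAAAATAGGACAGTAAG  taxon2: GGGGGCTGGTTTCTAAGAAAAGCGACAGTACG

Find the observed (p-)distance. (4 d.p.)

The sequences differ at 10 of 32 positions (sites 3, 7, 9, 12, 16, 17, 21, 22, 23, 31).
p = 10/32 = 0.3125.

0.3125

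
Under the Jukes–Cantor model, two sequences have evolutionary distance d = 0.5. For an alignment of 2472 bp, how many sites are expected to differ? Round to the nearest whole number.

902

Invert JC69: p = (3/4)(1 − e^(−4d/3)) = 0.75 × (1 − e^(-0.666667)) = 0.75 × (1 − 0.513417) = 0.364937.
Expected differing sites = pL ≈ 0.364937 × 2472 = 902.124264 ≈ 902.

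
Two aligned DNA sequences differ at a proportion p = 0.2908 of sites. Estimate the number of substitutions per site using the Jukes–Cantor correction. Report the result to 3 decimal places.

d = −(3/4) ln(1 − 4p/3) = −0.75 ln(1 − 0.387733) = −0.75 ln(0.612267)
  = −0.75 × (-0.490587) = 0.367940 substitutions/site.

0.368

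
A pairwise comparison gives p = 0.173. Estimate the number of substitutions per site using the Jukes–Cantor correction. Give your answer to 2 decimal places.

0.20

d = −(3/4) ln(1 − 4p/3) = −0.75 ln(1 − 0.230667) = −0.75 ln(0.769333)
  = −0.75 × (-0.262231) = 0.196673 substitutions/site.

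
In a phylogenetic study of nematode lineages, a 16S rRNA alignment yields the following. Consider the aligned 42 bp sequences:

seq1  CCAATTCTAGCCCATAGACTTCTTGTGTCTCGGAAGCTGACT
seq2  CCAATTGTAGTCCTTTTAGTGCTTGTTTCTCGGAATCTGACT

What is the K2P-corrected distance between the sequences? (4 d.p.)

0.2559

Of 42 sites, 1 differences are transitions and 8 are transversions, so P = 1/42 ≈ 0.02381 and Q = 8/42 ≈ 0.190476.
Under the Kimura two-parameter model, d = −½ ln(1 − 2P − Q) − ¼ ln(1 − 2Q).
1 − 2P − Q = 0.761904, giving −½ ln(0.761904) = 0.135967.
1 − 2Q = 0.619048, giving −¼ ln(0.619048) = 0.119893.
d = 0.135967 + 0.119893 = 0.255860.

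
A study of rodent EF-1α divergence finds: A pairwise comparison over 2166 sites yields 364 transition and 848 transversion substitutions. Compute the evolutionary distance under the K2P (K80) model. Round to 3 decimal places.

1.032

P = 364/2166 ≈ 0.168052 and Q = 848/2166 ≈ 0.391505.
Under the Kimura two-parameter model, d = −½ ln(1 − 2P − Q) − ¼ ln(1 − 2Q).
1 − 2P − Q = 0.272391, giving −½ ln(0.272391) = 0.650258.
1 − 2Q = 0.21699, giving −¼ ln(0.21699) = 0.381976.
d = 0.650258 + 0.381976 = 1.032234.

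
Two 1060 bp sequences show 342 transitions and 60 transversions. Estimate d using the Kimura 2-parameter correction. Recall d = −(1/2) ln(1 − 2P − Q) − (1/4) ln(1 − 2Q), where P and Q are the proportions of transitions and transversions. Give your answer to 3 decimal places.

0.635

P = 342/1060 ≈ 0.322642 and Q = 60/1060 ≈ 0.056604.
Under the Kimura two-parameter model, d = −½ ln(1 − 2P − Q) − ¼ ln(1 − 2Q).
1 − 2P − Q = 0.298112, giving −½ ln(0.298112) = 0.605143.
1 − 2Q = 0.886792, giving −¼ ln(0.886792) = 0.030036.
d = 0.605143 + 0.030036 = 0.635179.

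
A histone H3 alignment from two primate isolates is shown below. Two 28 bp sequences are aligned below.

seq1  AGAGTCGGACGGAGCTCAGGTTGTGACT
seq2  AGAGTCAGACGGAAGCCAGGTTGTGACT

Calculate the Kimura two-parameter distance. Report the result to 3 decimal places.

Of 28 sites, 3 differences are transitions and 1 are transversions, so P = 3/28 ≈ 0.107143 and Q = 1/28 ≈ 0.035714.
Under the Kimura two-parameter model, d = −½ ln(1 − 2P − Q) − ¼ ln(1 − 2Q).
1 − 2P − Q = 0.75, giving −½ ln(0.75) = 0.143841.
1 − 2Q = 0.928572, giving −¼ ln(0.928572) = 0.018527.
d = 0.143841 + 0.018527 = 0.162368.

0.162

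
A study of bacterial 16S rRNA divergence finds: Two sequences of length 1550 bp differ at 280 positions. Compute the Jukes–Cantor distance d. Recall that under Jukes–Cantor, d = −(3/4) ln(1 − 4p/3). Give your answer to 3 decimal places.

p = 280/1550 ≈ 0.180645.
d = −(3/4) ln(1 − 4p/3) = −0.75 ln(1 − 0.24086) = −0.75 ln(0.75914)
  = −0.75 × (-0.275569) = 0.206677 substitutions/site.

0.207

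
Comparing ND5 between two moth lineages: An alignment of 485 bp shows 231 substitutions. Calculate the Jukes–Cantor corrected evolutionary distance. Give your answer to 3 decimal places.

p = 231/485 ≈ 0.476289.
d = −(3/4) ln(1 − 4p/3) = −0.75 ln(1 − 0.635052) = −0.75 ln(0.364948)
  = −0.75 × (-1.008000) = 0.756000 substitutions/site.

0.756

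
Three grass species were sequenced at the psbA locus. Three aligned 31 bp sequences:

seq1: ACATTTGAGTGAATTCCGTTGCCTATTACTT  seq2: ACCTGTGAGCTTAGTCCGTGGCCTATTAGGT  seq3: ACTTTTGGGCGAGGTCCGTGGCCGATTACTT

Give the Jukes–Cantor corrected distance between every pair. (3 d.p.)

d(seq1,seq2) = 0.367, d(seq1,seq3) = 0.269, d(seq2,seq3) = 0.367

seq1–seq2: 9/31 sites differ → p ≈ 0.290323, d = −0.75 ln(1 − 0.387097) = 0.367161 ≈ 0.367.
seq1–seq3: 7/31 sites differ → p ≈ 0.225806, d = −0.75 ln(1 − 0.301075) = 0.268659 ≈ 0.269.
seq2–seq3: 9/31 sites differ → p ≈ 0.290323, d = −0.75 ln(1 − 0.387097) = 0.367161 ≈ 0.367.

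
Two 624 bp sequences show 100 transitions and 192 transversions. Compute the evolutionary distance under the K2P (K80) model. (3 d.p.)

P = 100/624 ≈ 0.160256 and Q = 192/624 ≈ 0.307692.
Under the Kimura two-parameter model, d = −½ ln(1 − 2P − Q) − ¼ ln(1 − 2Q).
1 − 2P − Q = 0.371796, giving −½ ln(0.371796) = 0.494705.
1 − 2Q = 0.384616, giving −¼ ln(0.384616) = 0.238877.
d = 0.494705 + 0.238877 = 0.733582.

0.734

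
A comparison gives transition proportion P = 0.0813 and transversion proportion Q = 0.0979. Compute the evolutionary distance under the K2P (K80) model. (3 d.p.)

0.205

Under the Kimura two-parameter model, d = −½ ln(1 − 2P − Q) − ¼ ln(1 − 2Q).
1 − 2P − Q = 0.7395, giving −½ ln(0.7395) = 0.150890.
1 − 2Q = 0.8042, giving −¼ ln(0.8042) = 0.054477.
d = 0.150890 + 0.054477 = 0.205367.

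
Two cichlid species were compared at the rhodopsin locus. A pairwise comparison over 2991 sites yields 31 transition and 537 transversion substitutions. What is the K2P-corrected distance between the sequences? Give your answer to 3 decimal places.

0.223

P = 31/2991 ≈ 0.010364 and Q = 537/2991 ≈ 0.179539.
Under the Kimura two-parameter model, d = −½ ln(1 − 2P − Q) − ¼ ln(1 − 2Q).
1 − 2P − Q = 0.799733, giving −½ ln(0.799733) = 0.111739.
1 − 2Q = 0.640922, giving −¼ ln(0.640922) = 0.111212.
d = 0.111739 + 0.111212 = 0.222951.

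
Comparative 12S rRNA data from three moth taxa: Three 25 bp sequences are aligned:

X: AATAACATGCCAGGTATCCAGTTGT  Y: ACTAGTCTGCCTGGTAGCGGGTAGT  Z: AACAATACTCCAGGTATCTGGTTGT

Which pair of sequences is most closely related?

X–Y: 9/25 differ, p = 0.360, d = 0.490.
X–Z: 6/25 differ, p = 0.240, d = 0.289.
Y–Z: 10/25 differ, p = 0.400, d = 0.572.
The smallest distance is between X and Z.

X and Z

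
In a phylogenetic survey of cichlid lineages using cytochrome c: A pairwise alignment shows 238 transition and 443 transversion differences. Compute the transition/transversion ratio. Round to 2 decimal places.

R = 238/443 = 0.537246… ≈ 0.54 (to 2 d.p.).

0.54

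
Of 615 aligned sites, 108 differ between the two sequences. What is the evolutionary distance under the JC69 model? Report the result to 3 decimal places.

p = 108/615 ≈ 0.17561.
d = −(3/4) ln(1 − 4p/3) = −0.75 ln(1 − 0.234147) = −0.75 ln(0.765853)
  = −0.75 × (-0.266765) = 0.200074 substitutions/site.

0.200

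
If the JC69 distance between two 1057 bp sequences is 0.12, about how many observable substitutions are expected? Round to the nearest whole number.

117

Invert JC69: p = (3/4)(1 − e^(−4d/3)) = 0.75 × (1 − e^(-0.16)) = 0.75 × (1 − 0.852144) = 0.110892.
Expected differing sites = pL ≈ 0.110892 × 1057 = 117.212844 ≈ 117.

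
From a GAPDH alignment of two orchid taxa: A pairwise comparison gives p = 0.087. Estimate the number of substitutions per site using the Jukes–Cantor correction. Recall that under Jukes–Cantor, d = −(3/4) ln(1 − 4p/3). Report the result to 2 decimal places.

0.09

d = −(3/4) ln(1 − 4p/3) = −0.75 ln(1 − 0.116) = −0.75 ln(0.884)
  = −0.75 × (-0.123298) = 0.092474 substitutions/site.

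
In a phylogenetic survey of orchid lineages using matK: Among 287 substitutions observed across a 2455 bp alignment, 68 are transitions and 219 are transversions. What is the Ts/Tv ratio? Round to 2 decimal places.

0.31

R = 68/219 = 0.310502… ≈ 0.31 (to 2 d.p.).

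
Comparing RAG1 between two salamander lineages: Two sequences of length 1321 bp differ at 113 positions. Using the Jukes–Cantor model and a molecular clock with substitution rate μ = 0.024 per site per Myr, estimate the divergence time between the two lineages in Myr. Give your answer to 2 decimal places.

1.89

p = 113/1321 ≈ 0.085541.
d = −(3/4) ln(1 − 4p/3) = −0.75 ln(1 − 0.114055) = −0.75 ln(0.885945)
  = −0.75 × (-0.121100) = 0.090825 substitutions/site.
Under a molecular clock d = 2μt, so t = d/(2μ) = 0.090825 / (2 × 0.024) = 1.89 Myr.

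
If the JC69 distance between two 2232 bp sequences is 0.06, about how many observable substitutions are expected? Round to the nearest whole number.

Invert JC69: p = (3/4)(1 − e^(−4d/3)) = 0.75 × (1 − e^(-0.08)) = 0.75 × (1 − 0.923116) = 0.057663.
Expected differing sites = pL ≈ 0.057663 × 2232 = 128.703816 ≈ 129.

129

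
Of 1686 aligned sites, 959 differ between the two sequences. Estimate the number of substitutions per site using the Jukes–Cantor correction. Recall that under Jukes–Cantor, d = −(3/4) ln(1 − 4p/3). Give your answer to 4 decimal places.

p = 959/1686 ≈ 0.568802.
d = −(3/4) ln(1 − 4p/3) = −0.75 ln(1 − 0.758403) = −0.75 ln(0.241597)
  = −0.75 × (-1.420484) = 1.065363 substitutions/site.

1.0654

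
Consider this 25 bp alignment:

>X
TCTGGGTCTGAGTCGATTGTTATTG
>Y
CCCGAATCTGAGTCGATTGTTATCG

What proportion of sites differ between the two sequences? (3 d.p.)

0.200

The sequences differ at 5 of 25 positions (sites 1, 3, 5, 6, 24).
p = 5/25 = 0.200.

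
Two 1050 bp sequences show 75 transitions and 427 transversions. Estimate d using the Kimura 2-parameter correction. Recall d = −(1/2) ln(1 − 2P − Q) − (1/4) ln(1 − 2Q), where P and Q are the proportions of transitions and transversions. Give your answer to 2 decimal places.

0.82

P = 75/1050 ≈ 0.071429 and Q = 427/1050 ≈ 0.406667.
Under the Kimura two-parameter model, d = −½ ln(1 − 2P − Q) − ¼ ln(1 − 2Q).
1 − 2P − Q = 0.450475, giving −½ ln(0.450475) = 0.398726.
1 − 2Q = 0.186666, giving −¼ ln(0.186666) = 0.419609.
d = 0.398726 + 0.419609 = 0.818335.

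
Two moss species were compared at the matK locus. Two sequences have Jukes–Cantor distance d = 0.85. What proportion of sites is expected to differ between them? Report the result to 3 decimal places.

0.509

p = (3/4)(1 − e^(−4d/3)) = 0.75 × (1 − e^(-1.133333)) = 0.75 × (1 − 0.321958) = 0.508532.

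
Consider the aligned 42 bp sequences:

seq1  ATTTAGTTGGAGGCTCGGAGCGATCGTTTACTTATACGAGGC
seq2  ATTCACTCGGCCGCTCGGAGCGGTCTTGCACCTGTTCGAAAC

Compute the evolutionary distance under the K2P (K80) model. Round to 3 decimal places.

0.455

Of 42 sites, 8 differences are transitions and 6 are transversions, so P = 8/42 ≈ 0.190476 and Q = 6/42 ≈ 0.142857.
Under the Kimura two-parameter model, d = −½ ln(1 − 2P − Q) − ¼ ln(1 − 2Q).
1 − 2P − Q = 0.476191, giving −½ ln(0.476191) = 0.370968.
1 − 2Q = 0.714286, giving −¼ ln(0.714286) = 0.084118.
d = 0.370968 + 0.084118 = 0.455086.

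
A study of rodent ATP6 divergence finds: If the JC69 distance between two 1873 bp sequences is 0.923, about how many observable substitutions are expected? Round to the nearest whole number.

Invert JC69: p = (3/4)(1 − e^(−4d/3)) = 0.75 × (1 − e^(-1.230667)) = 0.75 × (1 − 0.292098) = 0.530927.
Expected differing sites = pL ≈ 0.530927 × 1873 = 994.426271 ≈ 994.

994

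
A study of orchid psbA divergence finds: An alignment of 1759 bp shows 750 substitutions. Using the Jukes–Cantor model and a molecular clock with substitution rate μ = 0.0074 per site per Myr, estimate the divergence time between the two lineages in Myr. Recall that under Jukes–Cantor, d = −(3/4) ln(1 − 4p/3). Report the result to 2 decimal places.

p = 750/1759 ≈ 0.426379.
d = −(3/4) ln(1 − 4p/3) = −0.75 ln(1 − 0.568505) = −0.75 ln(0.431495)
  = −0.75 × (-0.840499) = 0.630374 substitutions/site.
Under a molecular clock d = 2μt, so t = d/(2μ) = 0.630374 / (2 × 0.0074) = 42.59 Myr.

42.59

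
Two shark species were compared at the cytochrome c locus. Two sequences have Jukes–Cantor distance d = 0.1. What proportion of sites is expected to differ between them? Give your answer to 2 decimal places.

0.09

p = (3/4)(1 − e^(−4d/3)) = 0.75 × (1 − e^(-0.133333)) = 0.75 × (1 − 0.875174) = 0.093620.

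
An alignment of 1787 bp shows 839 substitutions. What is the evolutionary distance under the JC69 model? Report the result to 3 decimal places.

0.738

p = 839/1787 ≈ 0.469502.
d = −(3/4) ln(1 − 4p/3) = −0.75 ln(1 − 0.626003) = −0.75 ln(0.373997)
  = −0.75 × (-0.983508) = 0.737631 substitutions/site.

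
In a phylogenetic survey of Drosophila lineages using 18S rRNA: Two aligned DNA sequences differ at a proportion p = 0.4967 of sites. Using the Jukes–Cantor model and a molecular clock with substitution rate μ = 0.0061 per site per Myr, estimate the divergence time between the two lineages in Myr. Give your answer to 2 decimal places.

d = −(3/4) ln(1 − 4p/3) = −0.75 ln(1 − 0.662267) = −0.75 ln(0.337733)
  = −0.75 × (-1.085500) = 0.814125 substitutions/site.
Under a molecular clock d = 2μt, so t = d/(2μ) = 0.814125 / (2 × 0.0061) = 66.73 Myr.

66.73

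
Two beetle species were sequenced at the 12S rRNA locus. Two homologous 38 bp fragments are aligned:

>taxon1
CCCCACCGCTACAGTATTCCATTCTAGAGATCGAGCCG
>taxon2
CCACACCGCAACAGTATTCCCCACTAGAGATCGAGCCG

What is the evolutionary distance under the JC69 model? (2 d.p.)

0.14

The sequences differ at 5 of 38 sites (3, 10, 21, 22, 23), so p = 5/38 ≈ 0.131579.
d = −(3/4) ln(1 − 4p/3) = −0.75 ln(1 − 0.175439) = −0.75 ln(0.824561)
  = −0.75 × (-0.192904) = 0.144678 substitutions/site.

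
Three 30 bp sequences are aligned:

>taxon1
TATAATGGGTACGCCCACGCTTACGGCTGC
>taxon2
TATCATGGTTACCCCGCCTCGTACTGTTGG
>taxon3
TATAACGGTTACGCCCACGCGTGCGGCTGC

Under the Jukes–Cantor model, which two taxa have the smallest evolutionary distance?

taxon1–taxon2: 10/30 differ, p = 0.333, d = 0.441.
taxon1–taxon3: 4/30 differ, p = 0.133, d = 0.147.
taxon2–taxon3: 10/30 differ, p = 0.333, d = 0.441.
The smallest distance is between taxon1 and taxon3.

taxon1 and taxon3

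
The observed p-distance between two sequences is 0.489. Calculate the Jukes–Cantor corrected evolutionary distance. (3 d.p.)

d = −(3/4) ln(1 − 4p/3) = −0.75 ln(1 − 0.652) = −0.75 ln(0.348)
  = −0.75 × (-1.055553) = 0.791665 substitutions/site.

0.792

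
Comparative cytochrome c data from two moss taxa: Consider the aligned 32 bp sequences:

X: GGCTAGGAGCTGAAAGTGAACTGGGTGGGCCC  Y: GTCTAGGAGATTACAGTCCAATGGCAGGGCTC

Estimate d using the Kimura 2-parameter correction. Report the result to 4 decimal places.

0.4173

Of 32 sites, 1 differences are transitions and 9 are transversions, so P = 1/32 = 0.03125 and Q = 9/32 = 0.28125.
Under the Kimura two-parameter model, d = −½ ln(1 − 2P − Q) − ¼ ln(1 − 2Q).
1 − 2P − Q = 0.65625, giving −½ ln(0.65625) = 0.210607.
1 − 2Q = 0.4375, giving −¼ ln(0.4375) = 0.206670.
d = 0.210607 + 0.206670 = 0.417277.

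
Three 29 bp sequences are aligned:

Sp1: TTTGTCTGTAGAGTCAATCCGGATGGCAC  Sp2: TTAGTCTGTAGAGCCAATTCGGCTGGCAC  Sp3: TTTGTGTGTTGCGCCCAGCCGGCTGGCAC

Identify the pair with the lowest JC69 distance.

Sp1 and Sp2

Sp1–Sp2: 4/29 differ, p = 0.138, d = 0.152.
Sp1–Sp3: 7/29 differ, p = 0.241, d = 0.291.
Sp2–Sp3: 7/29 differ, p = 0.241, d = 0.291.
The smallest distance is between Sp1 and Sp2.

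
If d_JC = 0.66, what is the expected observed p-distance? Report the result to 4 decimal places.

p = (3/4)(1 − e^(−4d/3)) = 0.75 × (1 − e^(-0.88)) = 0.75 × (1 − 0.414783) = 0.438913.

0.4389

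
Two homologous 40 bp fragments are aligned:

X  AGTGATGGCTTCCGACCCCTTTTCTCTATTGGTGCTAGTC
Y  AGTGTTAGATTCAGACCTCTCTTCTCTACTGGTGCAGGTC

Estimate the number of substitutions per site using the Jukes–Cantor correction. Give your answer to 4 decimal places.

The sequences differ at 9 of 40 sites (5, 7, 9, 13, 18, 21, 29, 36, 37), so p = 9/40 = 0.225.
d = −(3/4) ln(1 − 4p/3) = −0.75 ln(1 − 0.3) = −0.75 ln(0.7)
  = −0.75 × (-0.356675) = 0.267506 substitutions/site.

0.2675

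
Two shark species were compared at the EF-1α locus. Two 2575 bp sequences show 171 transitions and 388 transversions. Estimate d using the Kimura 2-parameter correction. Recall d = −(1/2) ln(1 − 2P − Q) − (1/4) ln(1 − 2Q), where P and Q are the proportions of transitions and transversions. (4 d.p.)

P = 171/2575 ≈ 0.066408 and Q = 388/2575 ≈ 0.15068.
Under the Kimura two-parameter model, d = −½ ln(1 − 2P − Q) − ¼ ln(1 − 2Q).
1 − 2P − Q = 0.716504, giving −½ ln(0.716504) = 0.166686.
1 − 2Q = 0.69864, giving −¼ ln(0.69864) = 0.089655.
d = 0.166686 + 0.089655 = 0.256341.

0.2563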